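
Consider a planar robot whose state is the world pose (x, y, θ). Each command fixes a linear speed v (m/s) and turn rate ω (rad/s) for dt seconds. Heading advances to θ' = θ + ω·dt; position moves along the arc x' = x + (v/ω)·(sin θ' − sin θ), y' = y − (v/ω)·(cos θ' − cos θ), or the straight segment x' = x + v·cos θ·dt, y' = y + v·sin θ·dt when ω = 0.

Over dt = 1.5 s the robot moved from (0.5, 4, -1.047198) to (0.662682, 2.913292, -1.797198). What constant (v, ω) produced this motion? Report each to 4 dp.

v = 0.7500, ω = -0.5000

Δθ = -1.797198 − -1.047198 = -0.750000
ω = Δθ/dt = -0.750000/1.5 = -0.5000
R = −Δy/(cos θ' − cos θ) = -1.5000
v = R·ω = -1.5000·-0.5000 = 0.7500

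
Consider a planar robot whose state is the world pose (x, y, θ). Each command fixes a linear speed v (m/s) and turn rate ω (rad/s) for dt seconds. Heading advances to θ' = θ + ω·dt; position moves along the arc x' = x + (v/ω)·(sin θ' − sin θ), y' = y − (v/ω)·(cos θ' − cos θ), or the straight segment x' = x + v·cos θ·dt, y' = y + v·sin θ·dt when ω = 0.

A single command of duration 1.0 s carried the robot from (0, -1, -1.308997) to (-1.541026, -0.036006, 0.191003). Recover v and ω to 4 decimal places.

v = -2.0000, ω = 1.5000

Δθ = 0.191003 − -1.308997 = 1.500000
ω = Δθ/dt = 1.500000/1.0 = 1.5000
R = Δx/(sin θ' − sin θ) = -1.3333
v = R·ω = -1.3333·1.5000 = -2.0000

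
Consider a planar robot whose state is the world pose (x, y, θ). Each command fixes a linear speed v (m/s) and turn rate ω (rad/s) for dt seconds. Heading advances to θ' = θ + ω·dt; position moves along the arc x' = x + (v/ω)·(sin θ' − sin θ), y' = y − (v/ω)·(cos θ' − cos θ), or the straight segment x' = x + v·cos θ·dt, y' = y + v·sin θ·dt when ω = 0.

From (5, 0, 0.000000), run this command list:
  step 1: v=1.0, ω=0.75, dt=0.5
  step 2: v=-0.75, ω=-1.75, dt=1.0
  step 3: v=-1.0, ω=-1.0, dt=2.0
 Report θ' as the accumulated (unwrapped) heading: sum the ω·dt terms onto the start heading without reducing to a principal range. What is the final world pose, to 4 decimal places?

step 1: θ'=0.3750 (R=1.3333) → pose (5.4884, 0.0927, 0.3750)
step 2: θ'=-1.3750 (R=0.4286) → pose (4.9110, 0.4081, -1.3750)
step 3: θ'=-3.3750 (R=1.0000) → pose (6.1232, 1.5755, -3.3750)

(6.1232, 1.5755, -3.3750)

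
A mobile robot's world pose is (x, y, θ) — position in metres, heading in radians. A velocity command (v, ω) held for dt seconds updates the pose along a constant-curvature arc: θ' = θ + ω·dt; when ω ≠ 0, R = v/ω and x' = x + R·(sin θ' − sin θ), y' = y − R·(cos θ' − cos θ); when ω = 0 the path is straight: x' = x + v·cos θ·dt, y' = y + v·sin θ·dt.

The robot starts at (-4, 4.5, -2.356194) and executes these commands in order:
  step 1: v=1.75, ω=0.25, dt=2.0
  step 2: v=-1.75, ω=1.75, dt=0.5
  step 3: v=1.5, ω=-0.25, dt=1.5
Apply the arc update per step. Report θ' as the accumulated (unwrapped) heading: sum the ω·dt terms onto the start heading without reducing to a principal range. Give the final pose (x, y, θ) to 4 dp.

step 1: θ'=-1.8562 (R=7.0000) → pose (-5.7671, 1.5210, -1.8562)
step 2: θ'=-0.9812 (R=-1.0000) → pose (-5.8955, 2.3586, -0.9812)
step 3: θ'=-1.3562 (R=-6.0000) → pose (-5.0201, 0.3002, -1.3562)

(-5.0201, 0.3002, -1.3562)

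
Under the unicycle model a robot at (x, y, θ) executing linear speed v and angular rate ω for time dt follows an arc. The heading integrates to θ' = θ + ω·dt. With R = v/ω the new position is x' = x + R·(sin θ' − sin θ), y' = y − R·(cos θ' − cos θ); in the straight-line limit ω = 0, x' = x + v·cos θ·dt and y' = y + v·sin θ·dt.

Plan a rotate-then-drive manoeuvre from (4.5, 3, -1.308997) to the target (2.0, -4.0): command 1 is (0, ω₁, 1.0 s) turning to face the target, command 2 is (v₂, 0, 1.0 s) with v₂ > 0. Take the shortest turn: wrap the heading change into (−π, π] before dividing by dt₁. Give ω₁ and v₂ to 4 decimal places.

heading to target = atan2(-4−3, 2−4.5) = -1.9138
Δθ = wrap(-1.9138 − -1.3090) = -0.6048; ω₁ = Δθ/dt₁ = -0.6048
distance = √((2−4.5)² + (-4−3)²) = 7.4330; v₂ = distance/dt₂ = 7.4330

ω₁ = -0.6048, v₂ = 7.4330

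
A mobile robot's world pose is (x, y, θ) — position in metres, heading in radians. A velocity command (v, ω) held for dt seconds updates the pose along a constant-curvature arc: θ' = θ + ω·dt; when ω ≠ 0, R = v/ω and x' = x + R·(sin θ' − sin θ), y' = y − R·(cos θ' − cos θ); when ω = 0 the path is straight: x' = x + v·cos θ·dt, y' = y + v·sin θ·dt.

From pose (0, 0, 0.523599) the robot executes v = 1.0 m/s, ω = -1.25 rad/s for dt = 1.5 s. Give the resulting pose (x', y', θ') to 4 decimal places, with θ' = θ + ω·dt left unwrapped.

(1.1808, -0.5187, -1.3514)

θ' = 0.5236 + -1.25·1.5 = -1.3514
R = v/ω = 1.0/-1.25 = -0.8000
x' = 0 + -0.8000·(sin -1.3514 − sin 0.5236) = 1.1808
y' = 0 − -0.8000·(cos -1.3514 − cos 0.5236) = -0.5187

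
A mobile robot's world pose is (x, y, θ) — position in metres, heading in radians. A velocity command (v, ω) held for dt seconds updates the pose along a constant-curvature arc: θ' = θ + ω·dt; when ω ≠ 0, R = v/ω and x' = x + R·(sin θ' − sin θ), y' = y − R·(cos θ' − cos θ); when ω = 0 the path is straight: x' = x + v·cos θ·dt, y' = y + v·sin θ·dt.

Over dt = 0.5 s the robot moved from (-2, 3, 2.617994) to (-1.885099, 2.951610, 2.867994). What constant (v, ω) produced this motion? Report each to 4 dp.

v = -0.2500, ω = 0.5000

Δθ = 2.867994 − 2.617994 = 0.250000
ω = Δθ/dt = 0.250000/0.5 = 0.5000
R = Δx/(sin θ' − sin θ) = -0.5000
v = R·ω = -0.5000·0.5000 = -0.2500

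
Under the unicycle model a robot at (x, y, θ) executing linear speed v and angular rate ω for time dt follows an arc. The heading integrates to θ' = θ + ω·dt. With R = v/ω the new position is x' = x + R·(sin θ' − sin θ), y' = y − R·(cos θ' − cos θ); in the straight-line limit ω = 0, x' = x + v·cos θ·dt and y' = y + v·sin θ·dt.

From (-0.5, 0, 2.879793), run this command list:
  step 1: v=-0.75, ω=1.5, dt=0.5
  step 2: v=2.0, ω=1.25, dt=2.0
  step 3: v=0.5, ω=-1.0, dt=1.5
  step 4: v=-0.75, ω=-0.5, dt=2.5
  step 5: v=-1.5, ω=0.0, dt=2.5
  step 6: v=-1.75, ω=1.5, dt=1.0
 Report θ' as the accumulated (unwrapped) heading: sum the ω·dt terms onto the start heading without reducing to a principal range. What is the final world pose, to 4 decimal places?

step 1: θ'=3.6298 (R=-0.5000) → pose (-0.1361, 0.0414, 3.6298)
step 2: θ'=6.1298 (R=1.6000) → pose (0.3699, -2.9529, 6.1298)
step 3: θ'=4.6298 (R=-0.5000) → pose (0.7918, -3.4883, 4.6298)
step 4: θ'=3.3798 (R=1.5000) → pose (1.9328, -2.1544, 3.3798)
step 5: θ'=3.3798 (straight) → pose (5.5769, -1.2696, 3.3798)
step 6: θ'=4.8798 (R=-1.1667) → pose (6.4520, 0.0585, 4.8798)

(6.4520, 0.0585, 4.8798)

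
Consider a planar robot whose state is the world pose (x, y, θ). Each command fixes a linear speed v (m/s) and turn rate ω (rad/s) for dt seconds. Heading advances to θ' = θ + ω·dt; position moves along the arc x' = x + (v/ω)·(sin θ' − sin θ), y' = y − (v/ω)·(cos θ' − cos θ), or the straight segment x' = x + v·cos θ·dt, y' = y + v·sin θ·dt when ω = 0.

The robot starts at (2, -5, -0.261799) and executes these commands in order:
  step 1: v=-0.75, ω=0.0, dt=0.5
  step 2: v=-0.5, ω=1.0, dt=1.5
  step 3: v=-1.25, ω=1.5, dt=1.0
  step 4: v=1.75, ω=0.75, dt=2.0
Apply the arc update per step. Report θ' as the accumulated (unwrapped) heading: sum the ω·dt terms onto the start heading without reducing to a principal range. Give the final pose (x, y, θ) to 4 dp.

step 1: θ'=-0.2618 (straight) → pose (1.6378, -4.9029, -0.2618)
step 2: θ'=1.2382 (R=-0.5000) → pose (1.0358, -5.2227, 1.2382)
step 3: θ'=2.7382 (R=-0.8333) → pose (1.4963, -6.2612, 2.7382)
step 4: θ'=4.2382 (R=2.3333) → pose (-1.4955, -7.3418, 4.2382)

(-1.4955, -7.3418, 4.2382)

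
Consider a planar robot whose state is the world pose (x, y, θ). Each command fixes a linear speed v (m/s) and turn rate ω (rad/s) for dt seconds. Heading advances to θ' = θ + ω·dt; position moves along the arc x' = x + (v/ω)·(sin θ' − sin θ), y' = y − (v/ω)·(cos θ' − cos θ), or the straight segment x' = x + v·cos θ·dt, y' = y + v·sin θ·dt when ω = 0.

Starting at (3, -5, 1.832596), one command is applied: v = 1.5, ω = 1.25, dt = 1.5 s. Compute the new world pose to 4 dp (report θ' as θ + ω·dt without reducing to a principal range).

θ' = 1.8326 + 1.25·1.5 = 3.7076
R = v/ω = 1.5/1.25 = 1.2000
x' = 3 + 1.2000·(sin 3.7076 − sin 1.8326) = 1.1974
y' = -5 − 1.2000·(cos 3.7076 − cos 1.8326) = -4.2977

(1.1974, -4.2977, 3.7076)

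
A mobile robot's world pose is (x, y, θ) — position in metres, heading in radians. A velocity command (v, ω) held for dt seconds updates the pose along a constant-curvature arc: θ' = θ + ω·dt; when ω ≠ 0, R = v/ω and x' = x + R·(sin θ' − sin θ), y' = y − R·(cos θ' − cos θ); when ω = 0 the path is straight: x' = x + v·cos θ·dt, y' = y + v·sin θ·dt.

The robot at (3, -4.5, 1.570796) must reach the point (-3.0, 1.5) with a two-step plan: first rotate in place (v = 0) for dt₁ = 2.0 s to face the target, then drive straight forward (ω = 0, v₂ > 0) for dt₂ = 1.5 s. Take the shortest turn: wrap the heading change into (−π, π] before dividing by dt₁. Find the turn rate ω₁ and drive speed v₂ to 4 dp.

ω₁ = 0.3927, v₂ = 5.6569

heading to target = atan2(1.5−-4.5, -3−3) = 2.3562
Δθ = wrap(2.3562 − 1.5708) = 0.7854; ω₁ = Δθ/dt₁ = 0.3927
distance = √((-3−3)² + (1.5−-4.5)²) = 8.4853; v₂ = distance/dt₂ = 5.6569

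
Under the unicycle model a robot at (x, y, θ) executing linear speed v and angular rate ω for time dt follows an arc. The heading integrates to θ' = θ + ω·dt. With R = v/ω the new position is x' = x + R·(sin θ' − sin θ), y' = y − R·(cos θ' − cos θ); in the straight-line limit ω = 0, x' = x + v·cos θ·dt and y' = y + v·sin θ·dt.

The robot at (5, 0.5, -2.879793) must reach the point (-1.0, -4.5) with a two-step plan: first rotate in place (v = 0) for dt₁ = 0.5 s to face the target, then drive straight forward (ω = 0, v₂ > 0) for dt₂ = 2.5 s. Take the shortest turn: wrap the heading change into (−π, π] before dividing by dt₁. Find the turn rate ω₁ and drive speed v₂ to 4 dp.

heading to target = atan2(-4.5−0.5, -1−5) = -2.4469
Δθ = wrap(-2.4469 − -2.8798) = 0.4329; ω₁ = Δθ/dt₁ = 0.8659
distance = √((-1−5)² + (-4.5−0.5)²) = 7.8102; v₂ = distance/dt₂ = 3.1241

ω₁ = 0.8659, v₂ = 3.1241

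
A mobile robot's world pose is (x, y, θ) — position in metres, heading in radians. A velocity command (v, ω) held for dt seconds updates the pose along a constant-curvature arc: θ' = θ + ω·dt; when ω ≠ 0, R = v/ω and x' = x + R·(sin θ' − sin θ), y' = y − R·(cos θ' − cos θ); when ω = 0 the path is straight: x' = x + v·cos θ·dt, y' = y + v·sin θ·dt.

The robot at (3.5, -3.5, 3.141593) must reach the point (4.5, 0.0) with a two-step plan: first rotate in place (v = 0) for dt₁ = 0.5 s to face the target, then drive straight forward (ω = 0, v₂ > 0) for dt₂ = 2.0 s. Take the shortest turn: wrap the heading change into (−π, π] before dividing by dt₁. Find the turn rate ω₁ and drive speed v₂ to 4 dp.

ω₁ = -3.6982, v₂ = 1.8200

heading to target = atan2(0−-3.5, 4.5−3.5) = 1.2925
Δθ = wrap(1.2925 − 3.1416) = -1.8491; ω₁ = Δθ/dt₁ = -3.6982
distance = √((4.5−3.5)² + (0−-3.5)²) = 3.6401; v₂ = distance/dt₂ = 1.8200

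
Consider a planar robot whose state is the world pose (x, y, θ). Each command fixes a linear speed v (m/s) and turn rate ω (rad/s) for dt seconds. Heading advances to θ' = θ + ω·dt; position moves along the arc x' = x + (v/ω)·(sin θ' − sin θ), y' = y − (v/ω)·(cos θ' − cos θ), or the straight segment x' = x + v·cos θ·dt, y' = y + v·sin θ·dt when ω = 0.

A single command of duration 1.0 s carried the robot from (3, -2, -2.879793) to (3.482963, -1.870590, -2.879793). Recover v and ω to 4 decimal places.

Δθ = -2.879793 − -2.879793 = 0.000000
ω = Δθ/dt = 0.000000/1.0 = 0.0000
ω = 0 → v = (Δx·cos θ + Δy·sin θ)/dt = -0.5000

v = -0.5000, ω = 0.0000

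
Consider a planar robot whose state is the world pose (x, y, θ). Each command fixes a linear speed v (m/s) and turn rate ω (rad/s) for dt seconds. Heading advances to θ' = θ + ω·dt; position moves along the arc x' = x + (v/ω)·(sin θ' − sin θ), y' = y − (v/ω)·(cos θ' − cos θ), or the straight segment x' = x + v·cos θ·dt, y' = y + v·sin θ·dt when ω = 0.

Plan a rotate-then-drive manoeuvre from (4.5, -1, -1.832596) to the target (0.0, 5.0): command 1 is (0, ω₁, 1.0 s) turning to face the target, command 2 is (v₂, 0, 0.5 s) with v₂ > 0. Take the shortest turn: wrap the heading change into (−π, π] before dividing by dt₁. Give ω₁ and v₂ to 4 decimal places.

ω₁ = -2.2363, v₂ = 15.0000

heading to target = atan2(5−-1, 0−4.5) = 2.2143
Δθ = wrap(2.2143 − -1.8326) = -2.2363; ω₁ = Δθ/dt₁ = -2.2363
distance = √((0−4.5)² + (5−-1)²) = 7.5000; v₂ = distance/dt₂ = 15.0000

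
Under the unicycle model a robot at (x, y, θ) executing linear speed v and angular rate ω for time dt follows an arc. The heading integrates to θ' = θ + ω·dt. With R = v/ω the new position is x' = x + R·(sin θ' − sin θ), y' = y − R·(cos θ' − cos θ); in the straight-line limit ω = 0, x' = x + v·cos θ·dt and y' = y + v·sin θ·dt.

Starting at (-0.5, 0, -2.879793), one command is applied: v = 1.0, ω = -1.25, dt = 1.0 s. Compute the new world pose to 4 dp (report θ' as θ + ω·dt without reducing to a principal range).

θ' = -2.8798 + -1.25·1.0 = -4.1298
R = v/ω = 1.0/-1.25 = -0.8000
x' = -0.5 + -0.8000·(sin -4.1298 − sin -2.8798) = -1.3751
y' = 0 − -0.8000·(cos -4.1298 − cos -2.8798) = 0.3326

(-1.3751, 0.3326, -4.1298)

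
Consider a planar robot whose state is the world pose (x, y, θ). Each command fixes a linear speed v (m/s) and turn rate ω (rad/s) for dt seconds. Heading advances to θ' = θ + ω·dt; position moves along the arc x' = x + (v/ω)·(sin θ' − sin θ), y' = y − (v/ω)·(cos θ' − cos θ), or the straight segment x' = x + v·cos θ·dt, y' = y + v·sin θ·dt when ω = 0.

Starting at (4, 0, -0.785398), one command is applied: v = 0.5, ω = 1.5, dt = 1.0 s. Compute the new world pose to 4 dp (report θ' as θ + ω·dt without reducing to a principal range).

θ' = -0.7854 + 1.5·1.0 = 0.7146
R = v/ω = 0.5/1.5 = 0.3333
x' = 4 + 0.3333·(sin 0.7146 − sin -0.7854) = 4.4541
y' = 0 − 0.3333·(cos 0.7146 − cos -0.7854) = -0.0161

(4.4541, -0.0161, 0.7146)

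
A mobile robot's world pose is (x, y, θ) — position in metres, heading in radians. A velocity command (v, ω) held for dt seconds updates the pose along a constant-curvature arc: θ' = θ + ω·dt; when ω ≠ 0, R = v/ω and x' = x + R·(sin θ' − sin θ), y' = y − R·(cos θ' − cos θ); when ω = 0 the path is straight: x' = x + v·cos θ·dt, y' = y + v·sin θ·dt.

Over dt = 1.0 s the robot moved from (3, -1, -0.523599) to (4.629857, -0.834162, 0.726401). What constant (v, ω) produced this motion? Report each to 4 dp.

Δθ = 0.726401 − -0.523599 = 1.250000
ω = Δθ/dt = 1.250000/1.0 = 1.2500
R = Δx/(sin θ' − sin θ) = 1.4000
v = R·ω = 1.4000·1.2500 = 1.7500

v = 1.7500, ω = 1.2500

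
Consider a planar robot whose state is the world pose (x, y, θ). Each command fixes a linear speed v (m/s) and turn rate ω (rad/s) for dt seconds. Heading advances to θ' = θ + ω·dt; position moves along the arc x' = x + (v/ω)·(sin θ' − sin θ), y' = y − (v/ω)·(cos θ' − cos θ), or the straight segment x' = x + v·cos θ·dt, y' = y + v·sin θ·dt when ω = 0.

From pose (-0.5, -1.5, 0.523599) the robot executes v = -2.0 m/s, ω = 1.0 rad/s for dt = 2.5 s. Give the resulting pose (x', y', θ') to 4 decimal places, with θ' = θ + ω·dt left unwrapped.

(0.2646, -5.2181, 3.0236)

θ' = 0.5236 + 1.0·2.5 = 3.0236
R = v/ω = -2.0/1.0 = -2.0000
x' = -0.5 + -2.0000·(sin 3.0236 − sin 0.5236) = 0.2646
y' = -1.5 − -2.0000·(cos 3.0236 − cos 0.5236) = -5.2181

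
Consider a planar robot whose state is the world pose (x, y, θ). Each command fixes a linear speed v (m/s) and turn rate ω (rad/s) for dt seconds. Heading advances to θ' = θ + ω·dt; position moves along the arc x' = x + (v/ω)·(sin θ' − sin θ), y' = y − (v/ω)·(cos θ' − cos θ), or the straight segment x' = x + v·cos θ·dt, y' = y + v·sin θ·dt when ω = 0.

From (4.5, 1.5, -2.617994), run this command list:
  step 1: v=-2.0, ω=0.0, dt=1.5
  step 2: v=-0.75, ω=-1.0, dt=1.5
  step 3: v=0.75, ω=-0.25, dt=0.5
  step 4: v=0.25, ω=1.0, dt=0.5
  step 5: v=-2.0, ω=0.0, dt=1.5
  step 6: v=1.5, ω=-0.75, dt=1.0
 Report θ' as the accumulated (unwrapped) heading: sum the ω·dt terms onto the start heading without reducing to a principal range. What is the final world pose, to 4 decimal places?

(9.4760, 2.7029, -4.4930)

step 1: θ'=-2.6180 (straight) → pose (7.0981, 3.0000, -2.6180)
step 2: θ'=-4.1180 (R=0.7500) → pose (8.0944, 2.7705, -4.1180)
step 3: θ'=-4.2430 (R=-3.0000) → pose (7.9044, 3.0935, -4.2430)
step 4: θ'=-3.7430 (R=0.2500) → pose (7.8229, 3.1865, -3.7430)
step 5: θ'=-3.7430 (straight) → pose (10.2965, 1.4891, -3.7430)
step 6: θ'=-4.4930 (R=-2.0000) → pose (9.4760, 2.7029, -4.4930)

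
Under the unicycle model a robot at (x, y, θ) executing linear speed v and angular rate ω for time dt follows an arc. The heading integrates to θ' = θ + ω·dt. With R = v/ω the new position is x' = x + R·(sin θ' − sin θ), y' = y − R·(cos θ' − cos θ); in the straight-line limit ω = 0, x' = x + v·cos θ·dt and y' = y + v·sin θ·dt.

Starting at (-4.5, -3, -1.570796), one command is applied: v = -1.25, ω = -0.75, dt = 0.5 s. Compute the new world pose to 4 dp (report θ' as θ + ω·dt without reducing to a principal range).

θ' = -1.5708 + -0.75·0.5 = -1.9458
R = v/ω = -1.25/-0.75 = 1.6667
x' = -4.5 + 1.6667·(sin -1.9458 − sin -1.5708) = -4.3842
y' = -3 − 1.6667·(cos -1.9458 − cos -1.5708) = -2.3895

(-4.3842, -2.3895, -1.9458)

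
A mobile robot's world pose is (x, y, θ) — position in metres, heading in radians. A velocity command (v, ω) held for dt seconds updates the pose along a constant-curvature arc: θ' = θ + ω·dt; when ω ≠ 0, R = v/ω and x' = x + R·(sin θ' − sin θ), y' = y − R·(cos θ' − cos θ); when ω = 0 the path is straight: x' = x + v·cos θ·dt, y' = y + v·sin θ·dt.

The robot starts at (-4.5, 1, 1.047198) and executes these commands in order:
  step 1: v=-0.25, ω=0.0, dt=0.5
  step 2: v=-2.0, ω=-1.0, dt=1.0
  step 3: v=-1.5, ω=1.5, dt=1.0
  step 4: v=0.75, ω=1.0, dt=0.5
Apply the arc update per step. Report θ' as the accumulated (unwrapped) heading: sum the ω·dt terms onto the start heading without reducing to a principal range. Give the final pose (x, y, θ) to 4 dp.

step 1: θ'=1.0472 (straight) → pose (-4.5625, 0.8917, 1.0472)
step 2: θ'=0.0472 (R=2.0000) → pose (-6.2002, -0.1060, 0.0472)
step 3: θ'=1.5472 (R=-1.0000) → pose (-7.1527, -1.0813, 1.5472)
step 4: θ'=2.0472 (R=0.7500) → pose (-7.2360, -0.7197, 2.0472)

(-7.2360, -0.7197, 2.0472)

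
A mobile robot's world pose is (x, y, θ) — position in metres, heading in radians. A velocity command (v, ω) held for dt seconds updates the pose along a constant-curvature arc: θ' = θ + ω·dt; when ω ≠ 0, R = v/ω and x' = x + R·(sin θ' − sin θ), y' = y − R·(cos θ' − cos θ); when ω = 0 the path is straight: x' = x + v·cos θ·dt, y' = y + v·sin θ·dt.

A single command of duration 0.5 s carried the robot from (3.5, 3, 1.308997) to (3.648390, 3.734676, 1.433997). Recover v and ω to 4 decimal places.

v = 1.5000, ω = 0.2500

Δθ = 1.433997 − 1.308997 = 0.125000
ω = Δθ/dt = 0.125000/0.5 = 0.2500
R = −Δy/(cos θ' − cos θ) = 6.0000
v = R·ω = 6.0000·0.2500 = 1.5000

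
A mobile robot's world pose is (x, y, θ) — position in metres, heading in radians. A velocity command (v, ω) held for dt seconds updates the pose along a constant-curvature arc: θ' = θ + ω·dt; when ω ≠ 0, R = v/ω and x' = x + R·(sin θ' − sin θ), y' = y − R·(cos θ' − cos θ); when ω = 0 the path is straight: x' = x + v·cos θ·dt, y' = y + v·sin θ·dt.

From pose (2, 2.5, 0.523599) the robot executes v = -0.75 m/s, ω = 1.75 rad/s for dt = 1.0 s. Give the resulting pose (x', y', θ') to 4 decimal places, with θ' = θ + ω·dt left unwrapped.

(1.8873, 1.8518, 2.2736)

θ' = 0.5236 + 1.75·1.0 = 2.2736
R = v/ω = -0.75/1.75 = -0.4286
x' = 2 + -0.4286·(sin 2.2736 − sin 0.5236) = 1.8873
y' = 2.5 − -0.4286·(cos 2.2736 − cos 0.5236) = 1.8518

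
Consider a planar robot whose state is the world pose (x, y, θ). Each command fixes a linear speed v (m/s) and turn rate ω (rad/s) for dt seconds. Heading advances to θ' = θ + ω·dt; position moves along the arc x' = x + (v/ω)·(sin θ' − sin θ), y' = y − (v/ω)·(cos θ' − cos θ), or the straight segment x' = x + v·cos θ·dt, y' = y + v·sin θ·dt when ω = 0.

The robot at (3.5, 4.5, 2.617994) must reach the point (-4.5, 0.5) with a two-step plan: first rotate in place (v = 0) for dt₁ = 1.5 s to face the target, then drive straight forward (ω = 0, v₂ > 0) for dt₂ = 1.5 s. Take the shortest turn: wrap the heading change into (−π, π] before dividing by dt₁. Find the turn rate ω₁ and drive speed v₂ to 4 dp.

ω₁ = 0.6582, v₂ = 5.9628

heading to target = atan2(0.5−4.5, -4.5−3.5) = -2.6779
Δθ = wrap(-2.6779 − 2.6180) = 0.9872; ω₁ = Δθ/dt₁ = 0.6582
distance = √((-4.5−3.5)² + (0.5−4.5)²) = 8.9443; v₂ = distance/dt₂ = 5.9628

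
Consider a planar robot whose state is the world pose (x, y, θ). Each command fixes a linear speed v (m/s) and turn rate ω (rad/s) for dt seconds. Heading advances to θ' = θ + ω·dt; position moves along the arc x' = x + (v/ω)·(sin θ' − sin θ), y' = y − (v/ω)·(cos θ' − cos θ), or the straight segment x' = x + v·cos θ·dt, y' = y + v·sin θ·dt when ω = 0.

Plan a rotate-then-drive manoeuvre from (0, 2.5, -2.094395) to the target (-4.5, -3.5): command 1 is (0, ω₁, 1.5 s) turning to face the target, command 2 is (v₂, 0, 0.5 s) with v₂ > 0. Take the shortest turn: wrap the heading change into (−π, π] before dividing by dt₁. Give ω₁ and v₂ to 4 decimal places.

ω₁ = -0.0799, v₂ = 15.0000

heading to target = atan2(-3.5−2.5, -4.5−0) = -2.2143
Δθ = wrap(-2.2143 − -2.0944) = -0.1199; ω₁ = Δθ/dt₁ = -0.0799
distance = √((-4.5−0)² + (-3.5−2.5)²) = 7.5000; v₂ = distance/dt₂ = 15.0000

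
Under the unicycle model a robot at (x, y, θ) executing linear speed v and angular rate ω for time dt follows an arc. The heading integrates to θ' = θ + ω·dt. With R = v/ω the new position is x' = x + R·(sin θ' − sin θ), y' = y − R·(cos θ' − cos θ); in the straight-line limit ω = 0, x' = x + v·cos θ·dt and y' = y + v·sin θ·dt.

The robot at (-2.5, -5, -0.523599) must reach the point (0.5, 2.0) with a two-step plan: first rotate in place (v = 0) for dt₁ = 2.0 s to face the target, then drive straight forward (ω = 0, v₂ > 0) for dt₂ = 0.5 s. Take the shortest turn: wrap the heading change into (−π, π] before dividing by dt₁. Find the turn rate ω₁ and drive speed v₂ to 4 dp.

heading to target = atan2(2−-5, 0.5−-2.5) = 1.1659
Δθ = wrap(1.1659 − -0.5236) = 1.6895; ω₁ = Δθ/dt₁ = 0.8448
distance = √((0.5−-2.5)² + (2−-5)²) = 7.6158; v₂ = distance/dt₂ = 15.2315

ω₁ = 0.8448, v₂ = 15.2315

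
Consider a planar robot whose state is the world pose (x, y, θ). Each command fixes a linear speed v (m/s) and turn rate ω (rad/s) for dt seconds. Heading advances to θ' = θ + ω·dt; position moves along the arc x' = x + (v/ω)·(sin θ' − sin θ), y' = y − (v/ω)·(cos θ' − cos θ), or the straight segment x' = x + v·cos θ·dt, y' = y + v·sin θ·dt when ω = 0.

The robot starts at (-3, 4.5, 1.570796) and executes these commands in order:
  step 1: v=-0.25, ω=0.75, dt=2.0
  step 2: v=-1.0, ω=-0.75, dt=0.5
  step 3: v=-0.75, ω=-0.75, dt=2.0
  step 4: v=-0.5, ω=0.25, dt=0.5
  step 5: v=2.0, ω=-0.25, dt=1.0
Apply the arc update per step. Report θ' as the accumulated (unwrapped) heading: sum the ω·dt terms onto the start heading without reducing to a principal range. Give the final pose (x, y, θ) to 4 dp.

step 1: θ'=3.0708 (R=-0.3333) → pose (-2.6902, 4.1675, 3.0708)
step 2: θ'=2.6958 (R=1.3333) → pose (-2.2097, 4.0405, 2.6958)
step 3: θ'=1.1958 (R=1.0000) → pose (-1.7103, 2.7720, 1.1958)
step 4: θ'=1.3208 (R=-2.0000) → pose (-1.7871, 2.5343, 1.3208)
step 5: θ'=1.0708 (R=-8.0000) → pose (-1.0565, 4.3904, 1.0708)

(-1.0565, 4.3904, 1.0708)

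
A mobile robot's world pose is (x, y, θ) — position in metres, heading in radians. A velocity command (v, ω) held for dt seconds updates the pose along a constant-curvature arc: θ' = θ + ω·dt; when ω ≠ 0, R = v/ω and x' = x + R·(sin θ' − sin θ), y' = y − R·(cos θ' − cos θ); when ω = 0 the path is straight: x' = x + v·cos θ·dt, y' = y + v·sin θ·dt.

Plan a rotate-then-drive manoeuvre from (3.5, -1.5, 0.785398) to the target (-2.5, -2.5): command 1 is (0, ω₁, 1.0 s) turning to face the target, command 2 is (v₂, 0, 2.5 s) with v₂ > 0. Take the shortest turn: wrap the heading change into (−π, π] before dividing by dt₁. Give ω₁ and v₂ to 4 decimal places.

ω₁ = 2.5213, v₂ = 2.4331

heading to target = atan2(-2.5−-1.5, -2.5−3.5) = -2.9764
Δθ = wrap(-2.9764 − 0.7854) = 2.5213; ω₁ = Δθ/dt₁ = 2.5213
distance = √((-2.5−3.5)² + (-2.5−-1.5)²) = 6.0828; v₂ = distance/dt₂ = 2.4331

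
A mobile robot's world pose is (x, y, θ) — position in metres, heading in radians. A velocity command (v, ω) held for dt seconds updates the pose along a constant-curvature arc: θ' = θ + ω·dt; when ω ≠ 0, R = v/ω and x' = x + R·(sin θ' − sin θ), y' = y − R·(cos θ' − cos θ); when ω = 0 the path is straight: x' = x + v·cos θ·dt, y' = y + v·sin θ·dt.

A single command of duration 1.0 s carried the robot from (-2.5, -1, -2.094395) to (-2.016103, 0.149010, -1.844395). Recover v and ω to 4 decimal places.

Δθ = -1.844395 − -2.094395 = 0.250000
ω = Δθ/dt = 0.250000/1.0 = 0.2500
R = −Δy/(cos θ' − cos θ) = -5.0000
v = R·ω = -5.0000·0.2500 = -1.2500

v = -1.2500, ω = 0.2500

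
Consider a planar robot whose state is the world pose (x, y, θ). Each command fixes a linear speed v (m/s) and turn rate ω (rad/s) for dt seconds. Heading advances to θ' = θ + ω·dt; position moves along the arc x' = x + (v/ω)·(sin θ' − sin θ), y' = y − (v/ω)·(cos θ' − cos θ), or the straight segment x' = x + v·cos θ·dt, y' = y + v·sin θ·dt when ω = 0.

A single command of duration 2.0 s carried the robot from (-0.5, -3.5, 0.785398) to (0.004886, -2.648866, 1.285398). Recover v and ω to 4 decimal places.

v = 0.5000, ω = 0.2500

Δθ = 1.285398 − 0.785398 = 0.500000
ω = Δθ/dt = 0.500000/2.0 = 0.2500
R = −Δy/(cos θ' − cos θ) = 2.0000
v = R·ω = 2.0000·0.2500 = 0.5000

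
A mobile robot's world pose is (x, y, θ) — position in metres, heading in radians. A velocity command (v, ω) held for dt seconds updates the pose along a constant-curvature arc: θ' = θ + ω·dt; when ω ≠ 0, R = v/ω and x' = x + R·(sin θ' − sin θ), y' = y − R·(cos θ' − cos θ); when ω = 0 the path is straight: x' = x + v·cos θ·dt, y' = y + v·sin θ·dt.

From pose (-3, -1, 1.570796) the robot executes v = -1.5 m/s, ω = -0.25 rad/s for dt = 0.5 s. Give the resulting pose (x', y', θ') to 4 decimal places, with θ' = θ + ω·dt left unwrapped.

(-3.0468, -1.7480, 1.4458)

θ' = 1.5708 + -0.25·0.5 = 1.4458
R = v/ω = -1.5/-0.25 = 6.0000
x' = -3 + 6.0000·(sin 1.4458 − sin 1.5708) = -3.0468
y' = -1 − 6.0000·(cos 1.4458 − cos 1.5708) = -1.7480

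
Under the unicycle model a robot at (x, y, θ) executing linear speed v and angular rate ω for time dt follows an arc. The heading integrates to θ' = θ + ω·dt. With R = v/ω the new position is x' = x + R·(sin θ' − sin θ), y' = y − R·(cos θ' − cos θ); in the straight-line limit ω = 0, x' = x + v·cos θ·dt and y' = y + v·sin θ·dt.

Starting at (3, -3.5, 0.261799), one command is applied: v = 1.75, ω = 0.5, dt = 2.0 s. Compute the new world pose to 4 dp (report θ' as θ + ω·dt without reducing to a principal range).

(5.4284, -1.1836, 1.2618)

θ' = 0.2618 + 0.5·2.0 = 1.2618
R = v/ω = 1.75/0.5 = 3.5000
x' = 3 + 3.5000·(sin 1.2618 − sin 0.2618) = 5.4284
y' = -3.5 − 3.5000·(cos 1.2618 − cos 0.2618) = -1.1836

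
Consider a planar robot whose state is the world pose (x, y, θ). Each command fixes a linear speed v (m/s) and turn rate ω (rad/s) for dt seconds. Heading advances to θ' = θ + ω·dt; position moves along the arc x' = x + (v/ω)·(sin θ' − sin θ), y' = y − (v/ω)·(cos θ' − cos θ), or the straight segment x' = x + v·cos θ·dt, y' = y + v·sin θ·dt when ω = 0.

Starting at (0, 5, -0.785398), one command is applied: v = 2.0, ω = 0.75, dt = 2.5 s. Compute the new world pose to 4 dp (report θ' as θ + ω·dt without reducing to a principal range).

θ' = -0.7854 + 0.75·2.5 = 1.0896
R = v/ω = 2.0/0.75 = 2.6667
x' = 0 + 2.6667·(sin 1.0896 − sin -0.7854) = 4.2495
y' = 5 − 2.6667·(cos 1.0896 − cos -0.7854) = 5.6514

(4.2495, 5.6514, 1.0896)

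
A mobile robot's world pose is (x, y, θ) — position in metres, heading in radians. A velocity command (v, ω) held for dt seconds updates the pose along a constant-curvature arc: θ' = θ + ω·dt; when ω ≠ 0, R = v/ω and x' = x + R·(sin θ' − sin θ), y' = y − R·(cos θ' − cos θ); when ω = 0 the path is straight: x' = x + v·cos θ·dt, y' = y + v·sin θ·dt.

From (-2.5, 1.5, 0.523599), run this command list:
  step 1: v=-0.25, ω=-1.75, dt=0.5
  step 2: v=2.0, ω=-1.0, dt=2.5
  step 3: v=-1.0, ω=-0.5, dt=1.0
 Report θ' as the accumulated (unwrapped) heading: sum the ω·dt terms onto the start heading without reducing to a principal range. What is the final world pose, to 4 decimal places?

step 1: θ'=-0.3514 (R=0.1429) → pose (-2.6206, 1.4896, -0.3514)
step 2: θ'=-2.8514 (R=-2.0000) → pose (-2.7368, -2.3046, -2.8514)
step 3: θ'=-3.3514 (R=2.0000) → pose (-1.7479, -2.2648, -3.3514)

(-1.7479, -2.2648, -3.3514)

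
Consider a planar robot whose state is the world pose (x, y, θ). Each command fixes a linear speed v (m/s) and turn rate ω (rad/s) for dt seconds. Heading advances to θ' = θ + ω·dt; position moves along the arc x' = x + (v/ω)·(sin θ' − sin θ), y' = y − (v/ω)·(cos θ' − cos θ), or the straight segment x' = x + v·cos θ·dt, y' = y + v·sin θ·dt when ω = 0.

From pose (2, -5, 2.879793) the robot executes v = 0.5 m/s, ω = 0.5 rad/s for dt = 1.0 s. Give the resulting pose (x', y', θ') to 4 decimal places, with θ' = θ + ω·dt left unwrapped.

(1.5052, -4.9942, 3.3798)

θ' = 2.8798 + 0.5·1.0 = 3.3798
R = v/ω = 0.5/0.5 = 1.0000
x' = 2 + 1.0000·(sin 3.3798 − sin 2.8798) = 1.5052
y' = -5 − 1.0000·(cos 3.3798 − cos 2.8798) = -4.9942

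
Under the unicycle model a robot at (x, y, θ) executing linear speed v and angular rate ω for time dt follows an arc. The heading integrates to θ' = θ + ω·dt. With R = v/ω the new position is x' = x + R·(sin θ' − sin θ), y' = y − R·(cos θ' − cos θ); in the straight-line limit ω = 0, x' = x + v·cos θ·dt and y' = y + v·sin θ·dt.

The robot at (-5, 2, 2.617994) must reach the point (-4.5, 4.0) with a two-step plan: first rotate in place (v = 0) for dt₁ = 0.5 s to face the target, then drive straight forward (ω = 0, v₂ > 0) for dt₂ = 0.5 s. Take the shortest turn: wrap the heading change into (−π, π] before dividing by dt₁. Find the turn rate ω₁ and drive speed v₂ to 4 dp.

heading to target = atan2(4−2, -4.5−-5) = 1.3258
Δθ = wrap(1.3258 − 2.6180) = -1.2922; ω₁ = Δθ/dt₁ = -2.5844
distance = √((-4.5−-5)² + (4−2)²) = 2.0616; v₂ = distance/dt₂ = 4.1231

ω₁ = -2.5844, v₂ = 4.1231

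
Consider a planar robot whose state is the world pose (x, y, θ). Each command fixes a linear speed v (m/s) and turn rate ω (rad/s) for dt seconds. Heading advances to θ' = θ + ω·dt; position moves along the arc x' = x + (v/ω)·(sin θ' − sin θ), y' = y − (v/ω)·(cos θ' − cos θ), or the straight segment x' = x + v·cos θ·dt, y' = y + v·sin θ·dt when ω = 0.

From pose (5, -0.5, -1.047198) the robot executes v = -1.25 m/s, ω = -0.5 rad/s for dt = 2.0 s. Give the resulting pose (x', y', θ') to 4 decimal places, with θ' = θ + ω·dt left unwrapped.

(4.9434, 1.8965, -2.0472)

θ' = -1.0472 + -0.5·2.0 = -2.0472
R = v/ω = -1.25/-0.5 = 2.5000
x' = 5 + 2.5000·(sin -2.0472 − sin -1.0472) = 4.9434
y' = -0.5 − 2.5000·(cos -2.0472 − cos -1.0472) = 1.8965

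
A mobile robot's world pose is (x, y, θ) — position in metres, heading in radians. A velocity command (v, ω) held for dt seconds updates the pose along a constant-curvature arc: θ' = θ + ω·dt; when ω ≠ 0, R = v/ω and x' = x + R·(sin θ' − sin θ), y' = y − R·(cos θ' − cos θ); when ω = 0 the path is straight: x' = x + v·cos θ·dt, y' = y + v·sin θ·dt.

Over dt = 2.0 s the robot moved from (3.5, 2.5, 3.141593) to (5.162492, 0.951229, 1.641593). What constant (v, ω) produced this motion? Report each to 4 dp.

Δθ = 1.641593 − 3.141593 = -1.500000
ω = Δθ/dt = -1.500000/2.0 = -0.7500
R = Δx/(sin θ' − sin θ) = 1.6667
v = R·ω = 1.6667·-0.7500 = -1.2500

v = -1.2500, ω = -0.7500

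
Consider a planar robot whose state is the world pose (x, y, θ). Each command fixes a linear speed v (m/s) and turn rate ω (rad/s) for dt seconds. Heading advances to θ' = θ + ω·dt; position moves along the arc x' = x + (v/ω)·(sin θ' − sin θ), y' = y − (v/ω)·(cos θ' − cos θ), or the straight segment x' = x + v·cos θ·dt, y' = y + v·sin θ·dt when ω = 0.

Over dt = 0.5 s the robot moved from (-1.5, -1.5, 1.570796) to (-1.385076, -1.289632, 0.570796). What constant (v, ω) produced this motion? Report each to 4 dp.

Δθ = 0.570796 − 1.570796 = -1.000000
ω = Δθ/dt = -1.000000/0.5 = -2.0000
R = −Δy/(cos θ' − cos θ) = -0.2500
v = R·ω = -0.2500·-2.0000 = 0.5000

v = 0.5000, ω = -2.0000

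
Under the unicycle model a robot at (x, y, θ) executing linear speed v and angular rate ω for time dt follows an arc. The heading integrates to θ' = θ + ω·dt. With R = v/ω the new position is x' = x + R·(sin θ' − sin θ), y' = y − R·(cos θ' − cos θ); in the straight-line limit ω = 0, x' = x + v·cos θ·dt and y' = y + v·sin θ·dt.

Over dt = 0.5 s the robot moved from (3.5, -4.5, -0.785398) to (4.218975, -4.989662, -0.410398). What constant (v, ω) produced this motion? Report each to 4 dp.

Δθ = -0.410398 − -0.785398 = 0.375000
ω = Δθ/dt = 0.375000/0.5 = 0.7500
R = Δx/(sin θ' − sin θ) = 2.3333
v = R·ω = 2.3333·0.7500 = 1.7500

v = 1.7500, ω = 0.7500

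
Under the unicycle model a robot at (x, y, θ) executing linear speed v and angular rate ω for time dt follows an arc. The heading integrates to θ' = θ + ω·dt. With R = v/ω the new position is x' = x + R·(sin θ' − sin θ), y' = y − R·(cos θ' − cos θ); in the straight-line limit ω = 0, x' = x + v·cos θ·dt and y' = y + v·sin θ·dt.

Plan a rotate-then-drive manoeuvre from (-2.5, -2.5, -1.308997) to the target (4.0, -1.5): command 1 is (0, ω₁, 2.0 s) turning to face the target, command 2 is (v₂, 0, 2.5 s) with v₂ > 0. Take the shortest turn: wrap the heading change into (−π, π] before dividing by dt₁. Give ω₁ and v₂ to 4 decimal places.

heading to target = atan2(-1.5−-2.5, 4−-2.5) = 0.1526
Δθ = wrap(0.1526 − -1.3090) = 1.4616; ω₁ = Δθ/dt₁ = 0.7308
distance = √((4−-2.5)² + (-1.5−-2.5)²) = 6.5765; v₂ = distance/dt₂ = 2.6306

ω₁ = 0.7308, v₂ = 2.6306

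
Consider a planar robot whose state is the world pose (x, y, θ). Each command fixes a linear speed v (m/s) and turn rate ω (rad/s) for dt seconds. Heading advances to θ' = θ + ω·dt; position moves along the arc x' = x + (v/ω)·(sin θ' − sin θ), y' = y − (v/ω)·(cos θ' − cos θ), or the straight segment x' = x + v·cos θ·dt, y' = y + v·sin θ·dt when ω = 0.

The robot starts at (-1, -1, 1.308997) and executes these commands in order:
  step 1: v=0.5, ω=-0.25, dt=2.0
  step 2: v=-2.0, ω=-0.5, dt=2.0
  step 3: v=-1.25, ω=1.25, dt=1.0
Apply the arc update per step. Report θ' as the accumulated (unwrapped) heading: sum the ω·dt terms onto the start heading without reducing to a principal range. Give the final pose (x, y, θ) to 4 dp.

step 1: θ'=0.8090 (R=-2.0000) → pose (-0.5153, -0.1372, 0.8090)
step 2: θ'=-0.1910 (R=4.0000) → pose (-4.1691, -1.3035, -0.1910)
step 3: θ'=1.0590 (R=-1.0000) → pose (-5.2308, -1.7956, 1.0590)

(-5.2308, -1.7956, 1.0590)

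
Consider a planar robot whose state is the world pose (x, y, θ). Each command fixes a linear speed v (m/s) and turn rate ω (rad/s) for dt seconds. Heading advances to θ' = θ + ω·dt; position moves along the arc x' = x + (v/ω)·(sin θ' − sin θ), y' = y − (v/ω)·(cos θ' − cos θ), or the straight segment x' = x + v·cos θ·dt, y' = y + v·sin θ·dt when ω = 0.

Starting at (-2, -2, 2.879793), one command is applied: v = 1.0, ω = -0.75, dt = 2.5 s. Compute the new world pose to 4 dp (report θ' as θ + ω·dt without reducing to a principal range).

(-2.7803, 0.0029, 1.0048)

θ' = 2.8798 + -0.75·2.5 = 1.0048
R = v/ω = 1.0/-0.75 = -1.3333
x' = -2 + -1.3333·(sin 1.0048 − sin 2.8798) = -2.7803
y' = -2 − -1.3333·(cos 1.0048 − cos 2.8798) = 0.0029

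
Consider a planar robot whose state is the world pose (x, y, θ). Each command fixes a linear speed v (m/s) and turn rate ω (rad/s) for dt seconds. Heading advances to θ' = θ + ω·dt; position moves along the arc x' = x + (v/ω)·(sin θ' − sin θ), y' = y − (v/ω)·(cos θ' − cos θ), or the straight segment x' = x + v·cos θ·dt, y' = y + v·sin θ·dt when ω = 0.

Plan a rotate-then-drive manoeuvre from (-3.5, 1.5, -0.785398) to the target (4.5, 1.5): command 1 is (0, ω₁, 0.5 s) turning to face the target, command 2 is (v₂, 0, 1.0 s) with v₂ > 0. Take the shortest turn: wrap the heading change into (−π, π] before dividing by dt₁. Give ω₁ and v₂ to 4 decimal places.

ω₁ = 1.5708, v₂ = 8.0000

heading to target = atan2(1.5−1.5, 4.5−-3.5) = 0.0000
Δθ = wrap(0.0000 − -0.7854) = 0.7854; ω₁ = Δθ/dt₁ = 1.5708
distance = √((4.5−-3.5)² + (1.5−1.5)²) = 8.0000; v₂ = distance/dt₂ = 8.0000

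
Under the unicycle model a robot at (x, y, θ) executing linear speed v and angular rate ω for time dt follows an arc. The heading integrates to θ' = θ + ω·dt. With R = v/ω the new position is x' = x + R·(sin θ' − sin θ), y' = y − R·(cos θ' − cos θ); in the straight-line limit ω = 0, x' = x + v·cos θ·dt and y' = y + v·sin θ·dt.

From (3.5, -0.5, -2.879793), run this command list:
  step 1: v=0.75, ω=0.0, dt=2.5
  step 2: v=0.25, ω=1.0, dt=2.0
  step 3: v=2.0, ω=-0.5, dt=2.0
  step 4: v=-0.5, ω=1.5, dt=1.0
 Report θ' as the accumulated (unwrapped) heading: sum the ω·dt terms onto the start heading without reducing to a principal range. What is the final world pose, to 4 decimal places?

step 1: θ'=-2.8798 (straight) → pose (1.6889, -0.9853, -2.8798)
step 2: θ'=-0.8798 (R=0.2500) → pose (1.5609, -1.3861, -0.8798)
step 3: θ'=-1.8798 (R=-4.0000) → pose (2.2891, -5.1517, -1.8798)
step 4: θ'=-0.3798 (R=-0.3333) → pose (2.0951, -4.7408, -0.3798)

(2.0951, -4.7408, -0.3798)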